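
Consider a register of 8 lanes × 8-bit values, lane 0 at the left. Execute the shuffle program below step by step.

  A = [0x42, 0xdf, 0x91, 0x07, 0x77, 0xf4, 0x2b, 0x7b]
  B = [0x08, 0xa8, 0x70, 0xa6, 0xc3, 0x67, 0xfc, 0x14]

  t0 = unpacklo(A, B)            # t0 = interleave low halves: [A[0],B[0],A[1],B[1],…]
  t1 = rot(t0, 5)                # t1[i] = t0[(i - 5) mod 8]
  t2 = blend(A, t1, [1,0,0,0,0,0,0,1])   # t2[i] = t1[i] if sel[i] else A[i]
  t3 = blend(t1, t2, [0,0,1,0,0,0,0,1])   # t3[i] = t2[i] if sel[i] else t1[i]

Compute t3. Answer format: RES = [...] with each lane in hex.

  t0: 42 08 df a8 91 70 07 a6
  t1: a8 91 70 07 a6 42 08 df
  t2: a8 df 91 07 77 f4 2b df
  t3: a8 91 91 07 a6 42 08 df

RES = [0xa8, 0x91, 0x91, 0x07, 0xa6, 0x42, 0x08, 0xdf]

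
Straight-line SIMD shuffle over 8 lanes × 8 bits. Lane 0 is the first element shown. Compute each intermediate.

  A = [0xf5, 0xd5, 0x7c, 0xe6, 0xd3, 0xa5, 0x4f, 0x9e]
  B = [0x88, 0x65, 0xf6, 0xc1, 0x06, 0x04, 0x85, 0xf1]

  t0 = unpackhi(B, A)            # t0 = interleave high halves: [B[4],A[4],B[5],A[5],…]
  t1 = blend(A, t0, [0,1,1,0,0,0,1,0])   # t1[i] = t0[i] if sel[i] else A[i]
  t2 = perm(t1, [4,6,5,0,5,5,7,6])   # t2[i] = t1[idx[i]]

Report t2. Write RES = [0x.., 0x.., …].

RES = [0xd3, 0xf1, 0xa5, 0xf5, 0xa5, 0xa5, 0x9e, 0xf1]

  t0: 06 d3 04 a5 85 4f f1 9e
  t1: f5 d3 04 e6 d3 a5 f1 9e
  t2: d3 f1 a5 f5 a5 a5 9e f1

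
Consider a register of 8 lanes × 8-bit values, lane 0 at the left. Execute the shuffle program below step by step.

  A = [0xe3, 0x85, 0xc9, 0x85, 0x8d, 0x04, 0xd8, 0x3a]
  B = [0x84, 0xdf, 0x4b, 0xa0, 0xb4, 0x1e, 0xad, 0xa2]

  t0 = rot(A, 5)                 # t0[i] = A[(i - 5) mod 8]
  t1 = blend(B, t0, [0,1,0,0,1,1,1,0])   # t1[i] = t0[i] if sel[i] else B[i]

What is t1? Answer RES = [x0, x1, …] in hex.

  t0: 85 8d 04 d8 3a e3 85 c9
  t1: 84 8d 4b a0 3a e3 85 a2

RES = [0x84, 0x8d, 0x4b, 0xa0, 0x3a, 0xe3, 0x85, 0xa2]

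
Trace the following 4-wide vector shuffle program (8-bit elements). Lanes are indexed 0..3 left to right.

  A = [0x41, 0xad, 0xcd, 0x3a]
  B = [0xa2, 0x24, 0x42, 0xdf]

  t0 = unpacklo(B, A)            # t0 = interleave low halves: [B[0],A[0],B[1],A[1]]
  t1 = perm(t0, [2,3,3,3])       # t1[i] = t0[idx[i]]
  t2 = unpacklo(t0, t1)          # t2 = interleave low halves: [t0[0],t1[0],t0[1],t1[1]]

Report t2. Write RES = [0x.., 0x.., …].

RES = [ 0xa2  0x24  0x41  0xad ]

  t0: a2 41 24 ad
  t1: 24 ad ad ad
  t2: a2 24 41 ad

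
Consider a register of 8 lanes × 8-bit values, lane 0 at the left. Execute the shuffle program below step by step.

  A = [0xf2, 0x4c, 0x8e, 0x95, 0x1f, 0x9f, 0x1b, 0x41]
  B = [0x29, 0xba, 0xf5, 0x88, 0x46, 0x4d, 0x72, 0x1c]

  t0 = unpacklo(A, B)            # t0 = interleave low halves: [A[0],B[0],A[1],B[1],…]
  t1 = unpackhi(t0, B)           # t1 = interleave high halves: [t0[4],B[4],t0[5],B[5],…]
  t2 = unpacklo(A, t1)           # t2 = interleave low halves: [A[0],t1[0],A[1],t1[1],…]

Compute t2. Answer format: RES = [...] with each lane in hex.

t0 = [0xf2, 0x29, 0x4c, 0xba, 0x8e, 0xf5, 0x95, 0x88]
t1 = [0x8e, 0x46, 0xf5, 0x4d, 0x95, 0x72, 0x88, 0x1c]
t2 = [0xf2, 0x8e, 0x4c, 0x46, 0x8e, 0xf5, 0x95, 0x4d]

RES = [ 0xf2  0x8e  0x4c  0x46  0x8e  0xf5  0x95  0x4d ]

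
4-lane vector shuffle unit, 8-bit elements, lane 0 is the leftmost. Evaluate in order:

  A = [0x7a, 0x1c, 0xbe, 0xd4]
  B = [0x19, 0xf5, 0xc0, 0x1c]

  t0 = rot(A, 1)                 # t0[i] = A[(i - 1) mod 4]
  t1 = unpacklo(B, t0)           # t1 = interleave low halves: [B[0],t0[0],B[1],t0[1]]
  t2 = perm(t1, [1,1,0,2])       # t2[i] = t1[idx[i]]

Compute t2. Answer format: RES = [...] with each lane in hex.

t0 = [0xd4, 0x7a, 0x1c, 0xbe]
t1 = [0x19, 0xd4, 0xf5, 0x7a]
t2 = [0xd4, 0xd4, 0x19, 0xf5]

RES = [ 0xd4  0xd4  0x19  0xf5 ]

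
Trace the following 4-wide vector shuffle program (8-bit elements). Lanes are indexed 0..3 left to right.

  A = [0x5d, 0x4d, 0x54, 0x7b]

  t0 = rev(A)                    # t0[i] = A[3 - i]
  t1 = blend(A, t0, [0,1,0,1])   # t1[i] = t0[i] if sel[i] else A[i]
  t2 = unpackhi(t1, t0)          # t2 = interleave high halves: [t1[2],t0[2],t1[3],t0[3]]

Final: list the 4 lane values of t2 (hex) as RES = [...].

  t0: 7b 54 4d 5d
  t1: 5d 54 54 5d
  t2: 54 4d 5d 5d

RES = [0x54, 0x4d, 0x5d, 0x5d]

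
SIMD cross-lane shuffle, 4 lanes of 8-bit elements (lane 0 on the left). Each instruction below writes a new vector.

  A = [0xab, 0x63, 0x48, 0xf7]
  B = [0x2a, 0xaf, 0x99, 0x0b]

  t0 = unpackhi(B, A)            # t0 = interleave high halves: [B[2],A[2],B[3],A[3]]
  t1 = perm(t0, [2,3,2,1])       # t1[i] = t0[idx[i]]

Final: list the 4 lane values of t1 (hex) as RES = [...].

→ t0 |99|48|0b|f7|
→ t1 |0b|f7|0b|48|

RES = [ 0x0b  0xf7  0x0b  0x48 ]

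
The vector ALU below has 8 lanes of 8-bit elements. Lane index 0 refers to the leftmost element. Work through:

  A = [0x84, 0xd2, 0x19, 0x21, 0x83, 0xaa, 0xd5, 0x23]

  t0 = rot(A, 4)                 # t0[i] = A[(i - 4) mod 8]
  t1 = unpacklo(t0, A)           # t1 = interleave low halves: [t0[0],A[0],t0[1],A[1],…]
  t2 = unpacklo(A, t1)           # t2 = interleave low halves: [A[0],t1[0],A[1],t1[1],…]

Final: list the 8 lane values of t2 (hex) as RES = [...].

t0 = [0x83, 0xaa, 0xd5, 0x23, 0x84, 0xd2, 0x19, 0x21]
t1 = [0x83, 0x84, 0xaa, 0xd2, 0xd5, 0x19, 0x23, 0x21]
t2 = [0x84, 0x83, 0xd2, 0x84, 0x19, 0xaa, 0x21, 0xd2]

RES = [0x84, 0x83, 0xd2, 0x84, 0x19, 0xaa, 0x21, 0xd2]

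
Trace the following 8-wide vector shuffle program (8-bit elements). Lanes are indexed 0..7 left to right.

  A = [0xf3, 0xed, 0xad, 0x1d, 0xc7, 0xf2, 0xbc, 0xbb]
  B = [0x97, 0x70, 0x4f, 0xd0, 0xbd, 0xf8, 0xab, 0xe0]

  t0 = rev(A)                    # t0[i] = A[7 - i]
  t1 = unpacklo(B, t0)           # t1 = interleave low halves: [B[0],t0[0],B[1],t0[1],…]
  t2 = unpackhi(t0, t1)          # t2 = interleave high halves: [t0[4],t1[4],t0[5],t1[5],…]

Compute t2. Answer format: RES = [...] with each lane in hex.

RES = [0x1d, 0x4f, 0xad, 0xf2, 0xed, 0xd0, 0xf3, 0xc7]

  t0: bb bc f2 c7 1d ad ed f3
  t1: 97 bb 70 bc 4f f2 d0 c7
  t2: 1d 4f ad f2 ed d0 f3 c7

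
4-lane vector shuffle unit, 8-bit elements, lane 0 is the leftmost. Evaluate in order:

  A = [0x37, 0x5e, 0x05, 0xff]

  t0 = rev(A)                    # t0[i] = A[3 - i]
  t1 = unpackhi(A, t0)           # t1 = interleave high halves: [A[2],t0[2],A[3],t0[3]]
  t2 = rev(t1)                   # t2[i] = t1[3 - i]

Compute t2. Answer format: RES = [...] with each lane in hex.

t0 = [0xff, 0x05, 0x5e, 0x37]
t1 = [0x05, 0x5e, 0xff, 0x37]
t2 = [0x37, 0xff, 0x5e, 0x05]

RES = [ 0x37  0xff  0x5e  0x05 ]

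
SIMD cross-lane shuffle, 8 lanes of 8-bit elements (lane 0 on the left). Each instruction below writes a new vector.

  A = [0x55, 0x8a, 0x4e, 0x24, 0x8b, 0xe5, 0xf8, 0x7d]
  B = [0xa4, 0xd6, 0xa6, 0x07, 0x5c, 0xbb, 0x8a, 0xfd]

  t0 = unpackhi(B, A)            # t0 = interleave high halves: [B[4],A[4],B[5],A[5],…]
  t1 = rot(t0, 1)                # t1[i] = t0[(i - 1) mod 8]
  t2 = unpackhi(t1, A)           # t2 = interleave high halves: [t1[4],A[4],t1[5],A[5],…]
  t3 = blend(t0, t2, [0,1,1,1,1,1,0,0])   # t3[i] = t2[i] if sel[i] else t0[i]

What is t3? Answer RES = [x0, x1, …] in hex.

→ t0 |5c|8b|bb|e5|8a|f8|fd|7d|
→ t1 |7d|5c|8b|bb|e5|8a|f8|fd|
→ t2 |e5|8b|8a|e5|f8|f8|fd|7d|
→ t3 |5c|8b|8a|e5|f8|f8|fd|7d|

RES = [ 0x5c  0x8b  0x8a  0xe5  0xf8  0xf8  0xfd  0x7d ]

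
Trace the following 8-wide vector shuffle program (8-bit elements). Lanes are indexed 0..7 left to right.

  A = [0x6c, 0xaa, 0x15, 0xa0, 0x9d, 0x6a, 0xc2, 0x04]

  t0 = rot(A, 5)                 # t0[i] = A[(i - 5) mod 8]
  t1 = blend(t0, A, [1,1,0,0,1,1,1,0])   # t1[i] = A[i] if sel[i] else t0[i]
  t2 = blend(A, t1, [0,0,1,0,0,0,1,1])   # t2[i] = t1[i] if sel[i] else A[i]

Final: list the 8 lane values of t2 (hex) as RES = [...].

RES = [ 0x6c  0xaa  0x6a  0xa0  0x9d  0x6a  0xc2  0x15 ]

t0 = [0xa0, 0x9d, 0x6a, 0xc2, 0x04, 0x6c, 0xaa, 0x15]
t1 = [0x6c, 0xaa, 0x6a, 0xc2, 0x9d, 0x6a, 0xc2, 0x15]
t2 = [0x6c, 0xaa, 0x6a, 0xa0, 0x9d, 0x6a, 0xc2, 0x15]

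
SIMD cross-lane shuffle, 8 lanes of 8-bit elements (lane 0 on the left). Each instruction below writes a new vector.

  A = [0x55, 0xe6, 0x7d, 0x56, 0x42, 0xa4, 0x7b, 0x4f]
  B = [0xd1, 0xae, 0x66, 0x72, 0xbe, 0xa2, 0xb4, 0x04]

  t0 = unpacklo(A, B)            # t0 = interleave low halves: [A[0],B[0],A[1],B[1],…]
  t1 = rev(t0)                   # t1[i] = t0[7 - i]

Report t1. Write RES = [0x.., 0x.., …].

t0 = [0x55, 0xd1, 0xe6, 0xae, 0x7d, 0x66, 0x56, 0x72]
t1 = [0x72, 0x56, 0x66, 0x7d, 0xae, 0xe6, 0xd1, 0x55]

RES = [0x72, 0x56, 0x66, 0x7d, 0xae, 0xe6, 0xd1, 0x55]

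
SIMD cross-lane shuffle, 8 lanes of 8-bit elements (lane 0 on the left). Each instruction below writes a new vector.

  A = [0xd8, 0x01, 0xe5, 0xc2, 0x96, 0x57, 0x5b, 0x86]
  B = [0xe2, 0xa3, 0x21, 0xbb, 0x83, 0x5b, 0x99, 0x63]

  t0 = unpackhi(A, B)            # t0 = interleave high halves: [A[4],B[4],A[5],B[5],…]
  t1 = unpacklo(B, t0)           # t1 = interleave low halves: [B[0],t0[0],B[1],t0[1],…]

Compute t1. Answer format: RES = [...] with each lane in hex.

RES = [ 0xe2  0x96  0xa3  0x83  0x21  0x57  0xbb  0x5b ]

  t0: 96 83 57 5b 5b 99 86 63
  t1: e2 96 a3 83 21 57 bb 5b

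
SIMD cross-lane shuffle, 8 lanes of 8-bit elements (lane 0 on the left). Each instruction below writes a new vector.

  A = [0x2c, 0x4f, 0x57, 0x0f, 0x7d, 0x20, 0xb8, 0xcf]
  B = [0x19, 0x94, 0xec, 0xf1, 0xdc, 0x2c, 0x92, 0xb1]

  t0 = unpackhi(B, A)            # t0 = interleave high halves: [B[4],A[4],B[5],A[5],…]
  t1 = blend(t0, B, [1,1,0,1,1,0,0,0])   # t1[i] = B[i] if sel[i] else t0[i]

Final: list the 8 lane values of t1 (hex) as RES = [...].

RES = [ 0x19  0x94  0x2c  0xf1  0xdc  0xb8  0xb1  0xcf ]

  t0: dc 7d 2c 20 92 b8 b1 cf
  t1: 19 94 2c f1 dc b8 b1 cf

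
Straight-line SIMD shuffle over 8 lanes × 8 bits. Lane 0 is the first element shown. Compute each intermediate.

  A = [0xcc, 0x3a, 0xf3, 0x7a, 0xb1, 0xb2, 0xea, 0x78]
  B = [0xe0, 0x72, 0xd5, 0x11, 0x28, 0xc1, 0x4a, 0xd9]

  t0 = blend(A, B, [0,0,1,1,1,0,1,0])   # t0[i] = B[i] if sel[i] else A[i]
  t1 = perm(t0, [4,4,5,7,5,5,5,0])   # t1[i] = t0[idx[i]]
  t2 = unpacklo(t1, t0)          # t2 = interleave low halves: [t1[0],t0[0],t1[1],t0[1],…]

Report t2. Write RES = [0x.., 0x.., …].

RES = [ 0x28  0xcc  0x28  0x3a  0xb2  0xd5  0x78  0x11 ]

→ t0 |cc|3a|d5|11|28|b2|4a|78|
→ t1 |28|28|b2|78|b2|b2|b2|cc|
→ t2 |28|cc|28|3a|b2|d5|78|11|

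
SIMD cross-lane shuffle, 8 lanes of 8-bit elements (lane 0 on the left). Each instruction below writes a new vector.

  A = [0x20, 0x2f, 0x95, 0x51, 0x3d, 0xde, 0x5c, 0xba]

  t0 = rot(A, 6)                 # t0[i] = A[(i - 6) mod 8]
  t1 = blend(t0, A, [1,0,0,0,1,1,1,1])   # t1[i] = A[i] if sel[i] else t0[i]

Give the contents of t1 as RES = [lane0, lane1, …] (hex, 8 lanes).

  t0: 95 51 3d de 5c ba 20 2f
  t1: 20 51 3d de 3d de 5c ba

RES = [ 0x20  0x51  0x3d  0xde  0x3d  0xde  0x5c  0xba ]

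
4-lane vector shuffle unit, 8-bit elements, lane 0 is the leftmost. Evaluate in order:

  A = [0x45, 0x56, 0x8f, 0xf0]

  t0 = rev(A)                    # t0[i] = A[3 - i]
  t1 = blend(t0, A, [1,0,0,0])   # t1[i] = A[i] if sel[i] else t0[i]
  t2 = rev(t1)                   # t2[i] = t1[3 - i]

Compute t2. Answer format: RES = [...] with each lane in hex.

RES = [ 0x45  0x56  0x8f  0x45 ]

  t0: f0 8f 56 45
  t1: 45 8f 56 45
  t2: 45 56 8f 45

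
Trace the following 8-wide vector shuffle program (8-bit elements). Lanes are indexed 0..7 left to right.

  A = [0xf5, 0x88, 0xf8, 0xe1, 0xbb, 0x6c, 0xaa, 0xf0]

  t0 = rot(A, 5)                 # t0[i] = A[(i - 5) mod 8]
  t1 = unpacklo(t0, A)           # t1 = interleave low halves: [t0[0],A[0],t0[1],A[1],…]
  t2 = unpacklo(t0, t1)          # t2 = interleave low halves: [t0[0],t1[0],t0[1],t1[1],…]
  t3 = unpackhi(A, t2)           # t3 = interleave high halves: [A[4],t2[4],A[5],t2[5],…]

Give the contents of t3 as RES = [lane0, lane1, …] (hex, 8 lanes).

RES = [ 0xbb  0x6c  0x6c  0xbb  0xaa  0xaa  0xf0  0x88 ]

→ t0 |e1|bb|6c|aa|f0|f5|88|f8|
→ t1 |e1|f5|bb|88|6c|f8|aa|e1|
→ t2 |e1|e1|bb|f5|6c|bb|aa|88|
→ t3 |bb|6c|6c|bb|aa|aa|f0|88|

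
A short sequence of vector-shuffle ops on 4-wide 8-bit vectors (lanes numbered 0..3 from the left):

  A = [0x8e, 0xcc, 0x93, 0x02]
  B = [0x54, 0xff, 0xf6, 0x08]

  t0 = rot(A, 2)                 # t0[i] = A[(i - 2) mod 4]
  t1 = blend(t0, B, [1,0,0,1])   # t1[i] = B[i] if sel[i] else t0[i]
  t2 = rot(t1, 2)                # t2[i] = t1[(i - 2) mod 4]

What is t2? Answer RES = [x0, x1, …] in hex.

t0 = [0x93, 0x02, 0x8e, 0xcc]
t1 = [0x54, 0x02, 0x8e, 0x08]
t2 = [0x8e, 0x08, 0x54, 0x02]

RES = [ 0x8e  0x08  0x54  0x02 ]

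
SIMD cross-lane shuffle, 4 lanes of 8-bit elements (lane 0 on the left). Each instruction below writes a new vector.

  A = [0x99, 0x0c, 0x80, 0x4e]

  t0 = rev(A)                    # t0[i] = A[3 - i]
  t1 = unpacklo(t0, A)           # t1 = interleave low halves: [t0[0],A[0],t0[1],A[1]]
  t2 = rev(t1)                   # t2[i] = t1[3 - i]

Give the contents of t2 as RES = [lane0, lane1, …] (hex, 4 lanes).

  t0: 4e 80 0c 99
  t1: 4e 99 80 0c
  t2: 0c 80 99 4e

RES = [ 0x0c  0x80  0x99  0x4e ]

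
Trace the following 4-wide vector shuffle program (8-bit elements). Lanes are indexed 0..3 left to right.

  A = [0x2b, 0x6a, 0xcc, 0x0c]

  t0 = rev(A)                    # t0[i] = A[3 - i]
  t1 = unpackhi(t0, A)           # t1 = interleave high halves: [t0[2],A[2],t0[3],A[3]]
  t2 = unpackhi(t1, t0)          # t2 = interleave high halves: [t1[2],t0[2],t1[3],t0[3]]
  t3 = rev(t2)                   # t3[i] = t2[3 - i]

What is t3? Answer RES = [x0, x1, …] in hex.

t0 = [0x0c, 0xcc, 0x6a, 0x2b]
t1 = [0x6a, 0xcc, 0x2b, 0x0c]
t2 = [0x2b, 0x6a, 0x0c, 0x2b]
t3 = [0x2b, 0x0c, 0x6a, 0x2b]

RES = [ 0x2b  0x0c  0x6a  0x2b ]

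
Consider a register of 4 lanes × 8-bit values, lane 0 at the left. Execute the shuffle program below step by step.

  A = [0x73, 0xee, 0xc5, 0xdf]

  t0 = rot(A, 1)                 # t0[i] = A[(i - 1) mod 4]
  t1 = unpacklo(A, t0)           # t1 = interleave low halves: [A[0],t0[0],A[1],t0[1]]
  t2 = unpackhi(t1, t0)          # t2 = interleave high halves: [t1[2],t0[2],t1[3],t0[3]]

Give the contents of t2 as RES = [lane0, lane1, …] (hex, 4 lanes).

  t0: df 73 ee c5
  t1: 73 df ee 73
  t2: ee ee 73 c5

RES = [0xee, 0xee, 0x73, 0xc5]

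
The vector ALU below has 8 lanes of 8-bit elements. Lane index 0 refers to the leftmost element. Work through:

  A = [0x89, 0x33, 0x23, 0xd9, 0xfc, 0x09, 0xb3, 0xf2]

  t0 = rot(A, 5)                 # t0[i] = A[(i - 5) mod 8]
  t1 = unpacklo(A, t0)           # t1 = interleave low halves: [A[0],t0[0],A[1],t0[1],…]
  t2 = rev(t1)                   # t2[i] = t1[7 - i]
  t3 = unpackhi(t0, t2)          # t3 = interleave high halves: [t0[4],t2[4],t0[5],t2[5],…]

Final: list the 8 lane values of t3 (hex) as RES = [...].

RES = [ 0xf2  0xfc  0x89  0x33  0x33  0xd9  0x23  0x89 ]

→ t0 |d9|fc|09|b3|f2|89|33|23|
→ t1 |89|d9|33|fc|23|09|d9|b3|
→ t2 |b3|d9|09|23|fc|33|d9|89|
→ t3 |f2|fc|89|33|33|d9|23|89|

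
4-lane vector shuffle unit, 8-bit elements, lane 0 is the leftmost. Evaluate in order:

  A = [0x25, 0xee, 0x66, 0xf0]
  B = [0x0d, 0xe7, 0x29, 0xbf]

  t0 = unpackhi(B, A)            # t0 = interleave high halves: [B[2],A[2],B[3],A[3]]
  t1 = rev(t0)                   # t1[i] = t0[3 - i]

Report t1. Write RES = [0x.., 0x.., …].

→ t0 |29|66|bf|f0|
→ t1 |f0|bf|66|29|

RES = [ 0xf0  0xbf  0x66  0x29 ]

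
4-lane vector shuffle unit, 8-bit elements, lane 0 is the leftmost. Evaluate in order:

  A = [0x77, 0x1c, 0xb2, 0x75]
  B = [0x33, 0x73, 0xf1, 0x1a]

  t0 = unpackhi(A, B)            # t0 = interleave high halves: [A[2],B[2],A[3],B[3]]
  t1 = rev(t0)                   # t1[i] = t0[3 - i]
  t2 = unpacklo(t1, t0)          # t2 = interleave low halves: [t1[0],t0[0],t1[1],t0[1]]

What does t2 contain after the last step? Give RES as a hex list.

RES = [0x1a, 0xb2, 0x75, 0xf1]

  t0: b2 f1 75 1a
  t1: 1a 75 f1 b2
  t2: 1a b2 75 f1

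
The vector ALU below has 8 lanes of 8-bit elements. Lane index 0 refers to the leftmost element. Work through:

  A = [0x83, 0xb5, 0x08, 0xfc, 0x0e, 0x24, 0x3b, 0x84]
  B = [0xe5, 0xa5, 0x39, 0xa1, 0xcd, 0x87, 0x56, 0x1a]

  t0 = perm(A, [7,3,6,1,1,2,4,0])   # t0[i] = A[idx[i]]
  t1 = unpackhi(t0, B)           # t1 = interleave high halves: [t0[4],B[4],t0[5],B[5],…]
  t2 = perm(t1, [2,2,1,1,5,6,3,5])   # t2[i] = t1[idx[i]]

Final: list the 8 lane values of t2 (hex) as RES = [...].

t0 = [0x84, 0xfc, 0x3b, 0xb5, 0xb5, 0x08, 0x0e, 0x83]
t1 = [0xb5, 0xcd, 0x08, 0x87, 0x0e, 0x56, 0x83, 0x1a]
t2 = [0x08, 0x08, 0xcd, 0xcd, 0x56, 0x83, 0x87, 0x56]

RES = [ 0x08  0x08  0xcd  0xcd  0x56  0x83  0x87  0x56 ]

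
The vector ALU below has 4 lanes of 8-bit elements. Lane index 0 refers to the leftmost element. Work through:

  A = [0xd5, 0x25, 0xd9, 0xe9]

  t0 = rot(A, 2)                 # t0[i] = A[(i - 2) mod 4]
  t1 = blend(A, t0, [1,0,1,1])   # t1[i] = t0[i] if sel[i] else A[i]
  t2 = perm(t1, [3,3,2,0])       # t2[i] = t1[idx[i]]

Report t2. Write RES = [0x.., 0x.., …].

  t0: d9 e9 d5 25
  t1: d9 25 d5 25
  t2: 25 25 d5 d9

RES = [ 0x25  0x25  0xd5  0xd9 ]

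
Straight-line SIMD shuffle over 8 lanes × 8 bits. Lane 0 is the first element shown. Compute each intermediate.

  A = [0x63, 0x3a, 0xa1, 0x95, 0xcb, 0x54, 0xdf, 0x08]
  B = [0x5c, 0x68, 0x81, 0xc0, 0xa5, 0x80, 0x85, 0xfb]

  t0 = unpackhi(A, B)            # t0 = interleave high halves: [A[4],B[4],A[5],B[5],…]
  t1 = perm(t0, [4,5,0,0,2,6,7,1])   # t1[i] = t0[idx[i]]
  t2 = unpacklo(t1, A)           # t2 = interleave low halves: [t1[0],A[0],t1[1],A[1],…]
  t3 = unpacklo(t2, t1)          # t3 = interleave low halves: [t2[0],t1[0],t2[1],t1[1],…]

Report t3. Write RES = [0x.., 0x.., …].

RES = [ 0xdf  0xdf  0x63  0x85  0x85  0xcb  0x3a  0xcb ]

t0 = [0xcb, 0xa5, 0x54, 0x80, 0xdf, 0x85, 0x08, 0xfb]
t1 = [0xdf, 0x85, 0xcb, 0xcb, 0x54, 0x08, 0xfb, 0xa5]
t2 = [0xdf, 0x63, 0x85, 0x3a, 0xcb, 0xa1, 0xcb, 0x95]
t3 = [0xdf, 0xdf, 0x63, 0x85, 0x85, 0xcb, 0x3a, 0xcb]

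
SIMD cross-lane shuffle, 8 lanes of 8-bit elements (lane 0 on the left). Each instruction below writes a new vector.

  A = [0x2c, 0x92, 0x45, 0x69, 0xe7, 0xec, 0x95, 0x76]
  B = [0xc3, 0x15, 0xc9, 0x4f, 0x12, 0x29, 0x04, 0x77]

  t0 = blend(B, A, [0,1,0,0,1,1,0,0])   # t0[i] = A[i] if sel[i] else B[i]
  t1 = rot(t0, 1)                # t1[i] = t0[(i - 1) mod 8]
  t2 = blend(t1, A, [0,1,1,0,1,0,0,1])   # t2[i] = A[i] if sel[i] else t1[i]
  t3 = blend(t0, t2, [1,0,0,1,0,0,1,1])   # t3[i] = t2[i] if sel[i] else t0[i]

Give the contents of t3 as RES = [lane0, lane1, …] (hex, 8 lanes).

  t0: c3 92 c9 4f e7 ec 04 77
  t1: 77 c3 92 c9 4f e7 ec 04
  t2: 77 92 45 c9 e7 e7 ec 76
  t3: 77 92 c9 c9 e7 ec ec 76

RES = [0x77, 0x92, 0xc9, 0xc9, 0xe7, 0xec, 0xec, 0x76]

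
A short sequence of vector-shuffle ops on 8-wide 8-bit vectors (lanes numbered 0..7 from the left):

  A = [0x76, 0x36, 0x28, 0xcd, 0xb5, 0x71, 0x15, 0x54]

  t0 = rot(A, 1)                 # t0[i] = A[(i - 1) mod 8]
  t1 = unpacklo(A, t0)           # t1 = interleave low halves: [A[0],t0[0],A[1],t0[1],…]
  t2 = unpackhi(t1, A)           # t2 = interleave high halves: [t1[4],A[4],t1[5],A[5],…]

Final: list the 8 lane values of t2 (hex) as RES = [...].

  t0: 54 76 36 28 cd b5 71 15
  t1: 76 54 36 76 28 36 cd 28
  t2: 28 b5 36 71 cd 15 28 54

RES = [ 0x28  0xb5  0x36  0x71  0xcd  0x15  0x28  0x54 ]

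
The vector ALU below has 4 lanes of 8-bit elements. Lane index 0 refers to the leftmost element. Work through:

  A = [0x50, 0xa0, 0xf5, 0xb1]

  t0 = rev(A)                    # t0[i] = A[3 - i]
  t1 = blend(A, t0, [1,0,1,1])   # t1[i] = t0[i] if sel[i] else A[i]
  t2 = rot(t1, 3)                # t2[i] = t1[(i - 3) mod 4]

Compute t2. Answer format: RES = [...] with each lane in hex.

t0 = [0xb1, 0xf5, 0xa0, 0x50]
t1 = [0xb1, 0xa0, 0xa0, 0x50]
t2 = [0xa0, 0xa0, 0x50, 0xb1]

RES = [0xa0, 0xa0, 0x50, 0xb1]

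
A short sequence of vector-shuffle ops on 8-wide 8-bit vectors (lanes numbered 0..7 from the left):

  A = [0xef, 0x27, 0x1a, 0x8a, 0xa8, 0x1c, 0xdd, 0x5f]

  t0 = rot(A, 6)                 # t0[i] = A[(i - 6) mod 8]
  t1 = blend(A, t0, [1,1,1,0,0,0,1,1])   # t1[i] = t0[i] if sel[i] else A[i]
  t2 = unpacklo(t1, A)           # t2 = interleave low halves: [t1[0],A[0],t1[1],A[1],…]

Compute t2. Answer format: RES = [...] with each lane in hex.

t0 = [0x1a, 0x8a, 0xa8, 0x1c, 0xdd, 0x5f, 0xef, 0x27]
t1 = [0x1a, 0x8a, 0xa8, 0x8a, 0xa8, 0x1c, 0xef, 0x27]
t2 = [0x1a, 0xef, 0x8a, 0x27, 0xa8, 0x1a, 0x8a, 0x8a]

RES = [ 0x1a  0xef  0x8a  0x27  0xa8  0x1a  0x8a  0x8a ]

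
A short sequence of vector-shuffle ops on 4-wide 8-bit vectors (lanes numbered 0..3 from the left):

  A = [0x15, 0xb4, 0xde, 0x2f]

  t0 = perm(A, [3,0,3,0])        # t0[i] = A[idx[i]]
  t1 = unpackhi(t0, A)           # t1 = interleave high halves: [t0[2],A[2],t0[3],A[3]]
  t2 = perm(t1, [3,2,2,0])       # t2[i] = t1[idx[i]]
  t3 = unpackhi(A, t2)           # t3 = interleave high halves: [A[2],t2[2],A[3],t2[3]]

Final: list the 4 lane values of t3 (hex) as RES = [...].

RES = [ 0xde  0x15  0x2f  0x2f ]

  t0: 2f 15 2f 15
  t1: 2f de 15 2f
  t2: 2f 15 15 2f
  t3: de 15 2f 2f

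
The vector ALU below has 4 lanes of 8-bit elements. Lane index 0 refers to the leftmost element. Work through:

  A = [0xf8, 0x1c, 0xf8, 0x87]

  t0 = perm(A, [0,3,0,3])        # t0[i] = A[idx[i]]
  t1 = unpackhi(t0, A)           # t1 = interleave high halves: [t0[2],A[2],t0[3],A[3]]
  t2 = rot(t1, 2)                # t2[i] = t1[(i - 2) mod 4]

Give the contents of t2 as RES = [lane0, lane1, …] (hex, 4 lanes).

RES = [0x87, 0x87, 0xf8, 0xf8]

→ t0 |f8|87|f8|87|
→ t1 |f8|f8|87|87|
→ t2 |87|87|f8|f8|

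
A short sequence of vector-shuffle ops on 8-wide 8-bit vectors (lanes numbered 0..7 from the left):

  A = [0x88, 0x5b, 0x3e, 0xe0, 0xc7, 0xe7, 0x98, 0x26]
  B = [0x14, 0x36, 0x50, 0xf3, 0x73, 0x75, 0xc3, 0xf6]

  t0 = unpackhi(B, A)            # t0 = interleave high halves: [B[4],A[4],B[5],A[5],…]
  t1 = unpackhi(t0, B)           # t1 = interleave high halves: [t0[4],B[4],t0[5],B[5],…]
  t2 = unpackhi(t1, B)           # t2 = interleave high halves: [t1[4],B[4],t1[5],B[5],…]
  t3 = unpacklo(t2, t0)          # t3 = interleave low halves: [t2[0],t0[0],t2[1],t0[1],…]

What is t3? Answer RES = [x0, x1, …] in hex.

→ t0 |73|c7|75|e7|c3|98|f6|26|
→ t1 |c3|73|98|75|f6|c3|26|f6|
→ t2 |f6|73|c3|75|26|c3|f6|f6|
→ t3 |f6|73|73|c7|c3|75|75|e7|

RES = [0xf6, 0x73, 0x73, 0xc7, 0xc3, 0x75, 0x75, 0xe7]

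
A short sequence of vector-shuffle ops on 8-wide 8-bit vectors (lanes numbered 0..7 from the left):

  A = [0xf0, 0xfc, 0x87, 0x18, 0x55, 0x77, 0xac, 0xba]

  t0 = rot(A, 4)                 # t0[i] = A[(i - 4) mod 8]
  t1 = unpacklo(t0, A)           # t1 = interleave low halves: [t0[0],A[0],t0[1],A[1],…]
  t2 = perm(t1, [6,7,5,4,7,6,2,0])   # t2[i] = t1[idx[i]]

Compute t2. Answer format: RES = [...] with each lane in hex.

RES = [0xba, 0x18, 0x87, 0xac, 0x18, 0xba, 0x77, 0x55]

  t0: 55 77 ac ba f0 fc 87 18
  t1: 55 f0 77 fc ac 87 ba 18
  t2: ba 18 87 ac 18 ba 77 55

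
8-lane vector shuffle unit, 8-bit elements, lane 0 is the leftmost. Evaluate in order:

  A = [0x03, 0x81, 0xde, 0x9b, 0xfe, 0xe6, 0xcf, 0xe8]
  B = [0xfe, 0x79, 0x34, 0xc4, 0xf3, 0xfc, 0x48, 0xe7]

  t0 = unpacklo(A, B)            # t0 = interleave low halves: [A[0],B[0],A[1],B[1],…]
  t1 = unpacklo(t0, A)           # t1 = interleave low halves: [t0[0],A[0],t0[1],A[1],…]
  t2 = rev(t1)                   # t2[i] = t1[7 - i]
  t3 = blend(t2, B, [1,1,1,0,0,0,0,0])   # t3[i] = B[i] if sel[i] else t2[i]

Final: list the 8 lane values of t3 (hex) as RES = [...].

  t0: 03 fe 81 79 de 34 9b c4
  t1: 03 03 fe 81 81 de 79 9b
  t2: 9b 79 de 81 81 fe 03 03
  t3: fe 79 34 81 81 fe 03 03

RES = [0xfe, 0x79, 0x34, 0x81, 0x81, 0xfe, 0x03, 0x03]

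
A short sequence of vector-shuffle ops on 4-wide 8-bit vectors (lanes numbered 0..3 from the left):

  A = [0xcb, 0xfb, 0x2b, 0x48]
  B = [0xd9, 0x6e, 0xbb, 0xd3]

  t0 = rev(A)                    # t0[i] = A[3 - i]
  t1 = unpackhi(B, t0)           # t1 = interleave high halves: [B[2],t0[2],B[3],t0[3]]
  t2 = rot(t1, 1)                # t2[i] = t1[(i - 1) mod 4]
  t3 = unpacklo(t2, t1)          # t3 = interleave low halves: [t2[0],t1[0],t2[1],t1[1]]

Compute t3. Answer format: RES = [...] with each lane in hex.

→ t0 |48|2b|fb|cb|
→ t1 |bb|fb|d3|cb|
→ t2 |cb|bb|fb|d3|
→ t3 |cb|bb|bb|fb|

RES = [0xcb, 0xbb, 0xbb, 0xfb]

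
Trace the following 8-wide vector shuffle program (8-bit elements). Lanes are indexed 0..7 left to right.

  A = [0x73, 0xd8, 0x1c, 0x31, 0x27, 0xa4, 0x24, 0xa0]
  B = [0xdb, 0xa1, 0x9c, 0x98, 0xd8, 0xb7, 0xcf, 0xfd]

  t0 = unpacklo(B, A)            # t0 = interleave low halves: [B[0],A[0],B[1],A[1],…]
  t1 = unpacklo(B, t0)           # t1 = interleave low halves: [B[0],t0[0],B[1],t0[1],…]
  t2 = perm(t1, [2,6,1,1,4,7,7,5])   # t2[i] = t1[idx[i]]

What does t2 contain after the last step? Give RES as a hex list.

→ t0 |db|73|a1|d8|9c|1c|98|31|
→ t1 |db|db|a1|73|9c|a1|98|d8|
→ t2 |a1|98|db|db|9c|d8|d8|a1|

RES = [ 0xa1  0x98  0xdb  0xdb  0x9c  0xd8  0xd8  0xa1 ]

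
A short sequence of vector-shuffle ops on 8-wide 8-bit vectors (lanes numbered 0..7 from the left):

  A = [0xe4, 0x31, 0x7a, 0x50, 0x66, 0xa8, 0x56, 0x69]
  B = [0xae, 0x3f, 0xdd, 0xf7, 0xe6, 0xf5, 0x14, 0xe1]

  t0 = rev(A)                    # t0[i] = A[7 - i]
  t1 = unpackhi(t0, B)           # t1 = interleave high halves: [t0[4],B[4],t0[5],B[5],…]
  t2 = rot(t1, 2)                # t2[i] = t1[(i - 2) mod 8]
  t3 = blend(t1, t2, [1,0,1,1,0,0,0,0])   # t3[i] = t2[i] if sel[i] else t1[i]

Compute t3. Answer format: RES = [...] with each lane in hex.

RES = [0xe4, 0xe6, 0x50, 0xe6, 0x31, 0x14, 0xe4, 0xe1]

  t0: 69 56 a8 66 50 7a 31 e4
  t1: 50 e6 7a f5 31 14 e4 e1
  t2: e4 e1 50 e6 7a f5 31 14
  t3: e4 e6 50 e6 31 14 e4 e1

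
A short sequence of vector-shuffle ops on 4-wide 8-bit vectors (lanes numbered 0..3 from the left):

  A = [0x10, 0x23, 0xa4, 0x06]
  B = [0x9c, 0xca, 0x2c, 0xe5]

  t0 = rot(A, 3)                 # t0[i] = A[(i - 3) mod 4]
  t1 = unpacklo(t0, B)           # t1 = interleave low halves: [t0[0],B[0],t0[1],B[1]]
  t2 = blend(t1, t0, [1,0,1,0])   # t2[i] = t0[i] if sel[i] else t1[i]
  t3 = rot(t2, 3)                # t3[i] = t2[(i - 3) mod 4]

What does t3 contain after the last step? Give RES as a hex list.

  t0: 23 a4 06 10
  t1: 23 9c a4 ca
  t2: 23 9c 06 ca
  t3: 9c 06 ca 23

RES = [0x9c, 0x06, 0xca, 0x23]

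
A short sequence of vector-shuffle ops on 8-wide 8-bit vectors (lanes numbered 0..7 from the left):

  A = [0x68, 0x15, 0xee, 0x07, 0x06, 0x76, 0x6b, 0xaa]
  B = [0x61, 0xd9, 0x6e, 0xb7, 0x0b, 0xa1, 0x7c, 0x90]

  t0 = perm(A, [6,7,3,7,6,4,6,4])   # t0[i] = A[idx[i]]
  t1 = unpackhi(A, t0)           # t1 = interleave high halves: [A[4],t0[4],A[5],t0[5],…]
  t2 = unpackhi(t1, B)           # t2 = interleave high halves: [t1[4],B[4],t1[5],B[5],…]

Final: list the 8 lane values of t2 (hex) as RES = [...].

RES = [0x6b, 0x0b, 0x6b, 0xa1, 0xaa, 0x7c, 0x06, 0x90]

→ t0 |6b|aa|07|aa|6b|06|6b|06|
→ t1 |06|6b|76|06|6b|6b|aa|06|
→ t2 |6b|0b|6b|a1|aa|7c|06|90|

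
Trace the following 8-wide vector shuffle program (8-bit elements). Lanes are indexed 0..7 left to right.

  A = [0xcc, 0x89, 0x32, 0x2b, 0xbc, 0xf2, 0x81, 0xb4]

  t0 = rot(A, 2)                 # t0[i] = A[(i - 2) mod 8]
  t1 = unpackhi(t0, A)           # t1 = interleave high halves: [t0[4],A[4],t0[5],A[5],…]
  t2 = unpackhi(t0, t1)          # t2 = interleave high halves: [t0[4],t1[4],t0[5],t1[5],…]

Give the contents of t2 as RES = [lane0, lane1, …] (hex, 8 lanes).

RES = [0x32, 0xbc, 0x2b, 0x81, 0xbc, 0xf2, 0xf2, 0xb4]

→ t0 |81|b4|cc|89|32|2b|bc|f2|
→ t1 |32|bc|2b|f2|bc|81|f2|b4|
→ t2 |32|bc|2b|81|bc|f2|f2|b4|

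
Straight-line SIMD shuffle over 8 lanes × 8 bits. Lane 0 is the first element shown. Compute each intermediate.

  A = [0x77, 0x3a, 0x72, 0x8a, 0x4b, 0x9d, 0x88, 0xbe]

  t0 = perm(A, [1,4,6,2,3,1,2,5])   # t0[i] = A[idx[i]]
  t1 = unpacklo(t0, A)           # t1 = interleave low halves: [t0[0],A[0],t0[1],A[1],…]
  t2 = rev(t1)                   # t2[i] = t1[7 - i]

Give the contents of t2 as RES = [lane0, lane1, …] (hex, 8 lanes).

  t0: 3a 4b 88 72 8a 3a 72 9d
  t1: 3a 77 4b 3a 88 72 72 8a
  t2: 8a 72 72 88 3a 4b 77 3a

RES = [ 0x8a  0x72  0x72  0x88  0x3a  0x4b  0x77  0x3a ]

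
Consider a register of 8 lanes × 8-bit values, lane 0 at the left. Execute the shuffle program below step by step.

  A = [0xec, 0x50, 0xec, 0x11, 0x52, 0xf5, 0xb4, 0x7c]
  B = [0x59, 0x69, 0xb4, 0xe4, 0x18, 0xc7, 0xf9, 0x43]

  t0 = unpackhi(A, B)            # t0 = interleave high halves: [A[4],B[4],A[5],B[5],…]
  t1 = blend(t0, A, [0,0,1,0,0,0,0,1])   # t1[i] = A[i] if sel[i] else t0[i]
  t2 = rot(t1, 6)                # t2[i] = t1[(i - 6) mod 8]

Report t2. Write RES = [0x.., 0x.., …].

RES = [0xec, 0xc7, 0xb4, 0xf9, 0x7c, 0x7c, 0x52, 0x18]

  t0: 52 18 f5 c7 b4 f9 7c 43
  t1: 52 18 ec c7 b4 f9 7c 7c
  t2: ec c7 b4 f9 7c 7c 52 18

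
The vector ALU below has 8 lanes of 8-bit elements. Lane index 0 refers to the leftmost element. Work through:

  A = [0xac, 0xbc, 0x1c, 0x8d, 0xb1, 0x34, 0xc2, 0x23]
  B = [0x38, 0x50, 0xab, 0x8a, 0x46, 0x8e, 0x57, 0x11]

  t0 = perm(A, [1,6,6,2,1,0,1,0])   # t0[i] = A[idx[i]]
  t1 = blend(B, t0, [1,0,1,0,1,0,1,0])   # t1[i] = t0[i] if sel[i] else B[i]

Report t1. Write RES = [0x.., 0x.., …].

→ t0 |bc|c2|c2|1c|bc|ac|bc|ac|
→ t1 |bc|50|c2|8a|bc|8e|bc|11|

RES = [0xbc, 0x50, 0xc2, 0x8a, 0xbc, 0x8e, 0xbc, 0x11]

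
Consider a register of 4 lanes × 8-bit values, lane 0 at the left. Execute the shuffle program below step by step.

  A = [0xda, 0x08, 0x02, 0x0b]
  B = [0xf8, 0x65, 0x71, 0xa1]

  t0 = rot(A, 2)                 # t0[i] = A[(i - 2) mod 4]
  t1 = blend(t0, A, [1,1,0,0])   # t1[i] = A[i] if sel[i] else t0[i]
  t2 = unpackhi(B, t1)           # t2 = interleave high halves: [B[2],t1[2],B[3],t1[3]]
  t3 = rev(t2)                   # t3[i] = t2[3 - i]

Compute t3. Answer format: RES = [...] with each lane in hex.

RES = [0x08, 0xa1, 0xda, 0x71]

  t0: 02 0b da 08
  t1: da 08 da 08
  t2: 71 da a1 08
  t3: 08 a1 da 71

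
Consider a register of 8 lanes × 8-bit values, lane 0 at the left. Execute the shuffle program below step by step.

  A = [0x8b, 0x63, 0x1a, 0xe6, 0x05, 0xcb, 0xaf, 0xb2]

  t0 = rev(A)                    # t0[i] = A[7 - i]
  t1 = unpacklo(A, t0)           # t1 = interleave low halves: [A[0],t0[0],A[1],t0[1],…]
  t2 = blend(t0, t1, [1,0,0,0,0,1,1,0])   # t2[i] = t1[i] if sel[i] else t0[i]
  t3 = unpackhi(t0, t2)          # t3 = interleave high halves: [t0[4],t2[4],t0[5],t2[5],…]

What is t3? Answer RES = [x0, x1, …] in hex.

RES = [0xe6, 0xe6, 0x1a, 0xcb, 0x63, 0xe6, 0x8b, 0x8b]

→ t0 |b2|af|cb|05|e6|1a|63|8b|
→ t1 |8b|b2|63|af|1a|cb|e6|05|
→ t2 |8b|af|cb|05|e6|cb|e6|8b|
→ t3 |e6|e6|1a|cb|63|e6|8b|8b|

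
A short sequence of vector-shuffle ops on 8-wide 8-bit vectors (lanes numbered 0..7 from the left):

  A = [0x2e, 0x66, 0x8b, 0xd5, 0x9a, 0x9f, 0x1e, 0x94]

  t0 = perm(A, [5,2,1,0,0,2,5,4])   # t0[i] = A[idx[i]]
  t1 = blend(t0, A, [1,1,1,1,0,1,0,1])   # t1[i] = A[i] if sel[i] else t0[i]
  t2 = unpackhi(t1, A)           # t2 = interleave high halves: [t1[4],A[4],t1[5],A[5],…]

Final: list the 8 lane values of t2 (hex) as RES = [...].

RES = [0x2e, 0x9a, 0x9f, 0x9f, 0x9f, 0x1e, 0x94, 0x94]

→ t0 |9f|8b|66|2e|2e|8b|9f|9a|
→ t1 |2e|66|8b|d5|2e|9f|9f|94|
→ t2 |2e|9a|9f|9f|9f|1e|94|94|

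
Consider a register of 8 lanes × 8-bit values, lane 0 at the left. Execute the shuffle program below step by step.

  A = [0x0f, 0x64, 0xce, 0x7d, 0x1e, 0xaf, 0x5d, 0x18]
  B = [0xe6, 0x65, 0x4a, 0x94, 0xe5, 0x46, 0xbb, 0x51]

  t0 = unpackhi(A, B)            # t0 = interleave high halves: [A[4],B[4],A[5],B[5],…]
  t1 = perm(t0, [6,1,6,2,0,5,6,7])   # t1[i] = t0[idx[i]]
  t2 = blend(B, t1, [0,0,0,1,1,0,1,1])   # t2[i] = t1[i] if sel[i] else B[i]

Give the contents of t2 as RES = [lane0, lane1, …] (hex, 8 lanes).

RES = [0xe6, 0x65, 0x4a, 0xaf, 0x1e, 0x46, 0x18, 0x51]

t0 = [0x1e, 0xe5, 0xaf, 0x46, 0x5d, 0xbb, 0x18, 0x51]
t1 = [0x18, 0xe5, 0x18, 0xaf, 0x1e, 0xbb, 0x18, 0x51]
t2 = [0xe6, 0x65, 0x4a, 0xaf, 0x1e, 0x46, 0x18, 0x51]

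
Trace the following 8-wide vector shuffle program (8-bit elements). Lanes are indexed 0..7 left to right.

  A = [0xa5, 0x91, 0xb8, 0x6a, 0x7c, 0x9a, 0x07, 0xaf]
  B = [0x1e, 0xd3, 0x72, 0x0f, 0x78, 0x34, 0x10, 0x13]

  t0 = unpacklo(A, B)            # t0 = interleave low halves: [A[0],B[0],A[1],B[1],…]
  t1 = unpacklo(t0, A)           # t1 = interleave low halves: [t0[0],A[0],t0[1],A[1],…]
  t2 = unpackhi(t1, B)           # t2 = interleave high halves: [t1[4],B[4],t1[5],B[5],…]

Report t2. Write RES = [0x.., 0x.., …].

  t0: a5 1e 91 d3 b8 72 6a 0f
  t1: a5 a5 1e 91 91 b8 d3 6a
  t2: 91 78 b8 34 d3 10 6a 13

RES = [0x91, 0x78, 0xb8, 0x34, 0xd3, 0x10, 0x6a, 0x13]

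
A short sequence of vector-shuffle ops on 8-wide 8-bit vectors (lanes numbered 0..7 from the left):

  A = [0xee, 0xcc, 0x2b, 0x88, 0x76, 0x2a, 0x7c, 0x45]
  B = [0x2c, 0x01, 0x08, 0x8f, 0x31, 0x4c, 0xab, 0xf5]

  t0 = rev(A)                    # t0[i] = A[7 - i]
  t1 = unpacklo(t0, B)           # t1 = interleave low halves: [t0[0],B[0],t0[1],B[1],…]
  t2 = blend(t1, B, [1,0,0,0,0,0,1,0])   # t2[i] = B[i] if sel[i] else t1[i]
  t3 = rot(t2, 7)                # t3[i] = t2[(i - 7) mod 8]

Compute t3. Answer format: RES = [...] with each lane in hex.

RES = [ 0x2c  0x7c  0x01  0x2a  0x08  0xab  0x8f  0x2c ]

  t0: 45 7c 2a 76 88 2b cc ee
  t1: 45 2c 7c 01 2a 08 76 8f
  t2: 2c 2c 7c 01 2a 08 ab 8f
  t3: 2c 7c 01 2a 08 ab 8f 2c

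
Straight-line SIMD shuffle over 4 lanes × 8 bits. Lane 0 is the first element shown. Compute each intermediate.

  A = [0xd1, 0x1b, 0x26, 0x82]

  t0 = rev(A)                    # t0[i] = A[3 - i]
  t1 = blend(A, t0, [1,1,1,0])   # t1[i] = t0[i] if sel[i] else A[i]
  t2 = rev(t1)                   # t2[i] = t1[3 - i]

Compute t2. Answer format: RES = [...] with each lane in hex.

RES = [0x82, 0x1b, 0x26, 0x82]

  t0: 82 26 1b d1
  t1: 82 26 1b 82
  t2: 82 1b 26 82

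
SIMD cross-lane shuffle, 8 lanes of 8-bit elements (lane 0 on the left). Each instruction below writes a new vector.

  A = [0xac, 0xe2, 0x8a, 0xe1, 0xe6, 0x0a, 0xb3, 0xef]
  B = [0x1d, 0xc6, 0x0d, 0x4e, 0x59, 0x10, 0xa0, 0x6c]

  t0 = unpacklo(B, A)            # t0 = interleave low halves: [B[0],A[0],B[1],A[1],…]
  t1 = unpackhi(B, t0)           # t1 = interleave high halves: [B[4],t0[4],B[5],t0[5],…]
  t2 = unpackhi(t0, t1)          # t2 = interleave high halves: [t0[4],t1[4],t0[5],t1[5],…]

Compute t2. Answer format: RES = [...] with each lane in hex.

t0 = [0x1d, 0xac, 0xc6, 0xe2, 0x0d, 0x8a, 0x4e, 0xe1]
t1 = [0x59, 0x0d, 0x10, 0x8a, 0xa0, 0x4e, 0x6c, 0xe1]
t2 = [0x0d, 0xa0, 0x8a, 0x4e, 0x4e, 0x6c, 0xe1, 0xe1]

RES = [ 0x0d  0xa0  0x8a  0x4e  0x4e  0x6c  0xe1  0xe1 ]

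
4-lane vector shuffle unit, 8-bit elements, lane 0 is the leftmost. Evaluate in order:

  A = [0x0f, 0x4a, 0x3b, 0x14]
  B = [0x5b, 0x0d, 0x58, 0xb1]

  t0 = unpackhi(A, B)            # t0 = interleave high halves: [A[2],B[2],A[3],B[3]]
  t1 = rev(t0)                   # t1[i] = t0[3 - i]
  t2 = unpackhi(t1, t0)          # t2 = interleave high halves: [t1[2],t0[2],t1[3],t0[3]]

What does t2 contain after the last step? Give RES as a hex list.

RES = [0x58, 0x14, 0x3b, 0xb1]

  t0: 3b 58 14 b1
  t1: b1 14 58 3b
  t2: 58 14 3b b1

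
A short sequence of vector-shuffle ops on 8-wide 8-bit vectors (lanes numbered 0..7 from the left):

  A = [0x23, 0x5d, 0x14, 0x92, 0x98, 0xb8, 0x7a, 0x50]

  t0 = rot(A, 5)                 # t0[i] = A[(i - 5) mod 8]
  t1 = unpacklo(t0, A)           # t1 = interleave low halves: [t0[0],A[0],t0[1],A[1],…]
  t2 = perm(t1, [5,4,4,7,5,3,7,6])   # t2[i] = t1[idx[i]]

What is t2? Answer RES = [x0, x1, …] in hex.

t0 = [0x92, 0x98, 0xb8, 0x7a, 0x50, 0x23, 0x5d, 0x14]
t1 = [0x92, 0x23, 0x98, 0x5d, 0xb8, 0x14, 0x7a, 0x92]
t2 = [0x14, 0xb8, 0xb8, 0x92, 0x14, 0x5d, 0x92, 0x7a]

RES = [ 0x14  0xb8  0xb8  0x92  0x14  0x5d  0x92  0x7a ]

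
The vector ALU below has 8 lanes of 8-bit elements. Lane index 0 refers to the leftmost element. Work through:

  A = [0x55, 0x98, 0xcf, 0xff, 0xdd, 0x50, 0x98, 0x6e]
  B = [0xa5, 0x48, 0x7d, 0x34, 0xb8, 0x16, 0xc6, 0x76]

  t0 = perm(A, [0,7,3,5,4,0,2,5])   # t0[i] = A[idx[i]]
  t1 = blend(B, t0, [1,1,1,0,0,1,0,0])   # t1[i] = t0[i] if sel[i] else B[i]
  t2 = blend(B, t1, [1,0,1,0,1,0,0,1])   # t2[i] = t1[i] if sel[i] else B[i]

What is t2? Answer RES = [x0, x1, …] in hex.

RES = [0x55, 0x48, 0xff, 0x34, 0xb8, 0x16, 0xc6, 0x76]

  t0: 55 6e ff 50 dd 55 cf 50
  t1: 55 6e ff 34 b8 55 c6 76
  t2: 55 48 ff 34 b8 16 c6 76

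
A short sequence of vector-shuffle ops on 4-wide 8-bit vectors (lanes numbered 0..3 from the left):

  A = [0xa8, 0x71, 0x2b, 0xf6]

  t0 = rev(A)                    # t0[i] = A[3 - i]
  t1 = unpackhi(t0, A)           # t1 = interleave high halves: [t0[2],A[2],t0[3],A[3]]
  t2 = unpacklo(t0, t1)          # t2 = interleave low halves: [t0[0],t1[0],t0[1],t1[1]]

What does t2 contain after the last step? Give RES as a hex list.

RES = [ 0xf6  0x71  0x2b  0x2b ]

  t0: f6 2b 71 a8
  t1: 71 2b a8 f6
  t2: f6 71 2b 2b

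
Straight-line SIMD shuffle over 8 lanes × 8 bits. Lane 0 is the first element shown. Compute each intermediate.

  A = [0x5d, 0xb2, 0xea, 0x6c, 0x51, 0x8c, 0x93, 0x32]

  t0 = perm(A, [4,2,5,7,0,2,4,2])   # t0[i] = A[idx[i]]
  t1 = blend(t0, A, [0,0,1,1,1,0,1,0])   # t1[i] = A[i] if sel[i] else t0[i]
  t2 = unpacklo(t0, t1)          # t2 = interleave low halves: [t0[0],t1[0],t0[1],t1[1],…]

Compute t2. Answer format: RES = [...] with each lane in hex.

→ t0 |51|ea|8c|32|5d|ea|51|ea|
→ t1 |51|ea|ea|6c|51|ea|93|ea|
→ t2 |51|51|ea|ea|8c|ea|32|6c|

RES = [0x51, 0x51, 0xea, 0xea, 0x8c, 0xea, 0x32, 0x6c]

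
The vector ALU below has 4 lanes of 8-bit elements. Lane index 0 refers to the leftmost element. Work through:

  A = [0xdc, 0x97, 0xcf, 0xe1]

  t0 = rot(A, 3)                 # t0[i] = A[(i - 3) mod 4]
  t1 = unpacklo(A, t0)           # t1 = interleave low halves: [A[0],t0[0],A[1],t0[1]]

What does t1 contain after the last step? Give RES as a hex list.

RES = [0xdc, 0x97, 0x97, 0xcf]

t0 = [0x97, 0xcf, 0xe1, 0xdc]
t1 = [0xdc, 0x97, 0x97, 0xcf]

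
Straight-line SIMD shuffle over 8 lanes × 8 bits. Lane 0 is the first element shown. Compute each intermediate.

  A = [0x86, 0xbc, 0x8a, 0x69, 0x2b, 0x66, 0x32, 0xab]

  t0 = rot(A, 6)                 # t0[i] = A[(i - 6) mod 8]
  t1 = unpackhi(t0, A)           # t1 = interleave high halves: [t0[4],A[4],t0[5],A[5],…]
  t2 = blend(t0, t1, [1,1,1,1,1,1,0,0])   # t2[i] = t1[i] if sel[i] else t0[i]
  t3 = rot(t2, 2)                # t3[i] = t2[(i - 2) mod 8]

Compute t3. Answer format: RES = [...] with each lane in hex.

  t0: 8a 69 2b 66 32 ab 86 bc
  t1: 32 2b ab 66 86 32 bc ab
  t2: 32 2b ab 66 86 32 86 bc
  t3: 86 bc 32 2b ab 66 86 32

RES = [0x86, 0xbc, 0x32, 0x2b, 0xab, 0x66, 0x86, 0x32]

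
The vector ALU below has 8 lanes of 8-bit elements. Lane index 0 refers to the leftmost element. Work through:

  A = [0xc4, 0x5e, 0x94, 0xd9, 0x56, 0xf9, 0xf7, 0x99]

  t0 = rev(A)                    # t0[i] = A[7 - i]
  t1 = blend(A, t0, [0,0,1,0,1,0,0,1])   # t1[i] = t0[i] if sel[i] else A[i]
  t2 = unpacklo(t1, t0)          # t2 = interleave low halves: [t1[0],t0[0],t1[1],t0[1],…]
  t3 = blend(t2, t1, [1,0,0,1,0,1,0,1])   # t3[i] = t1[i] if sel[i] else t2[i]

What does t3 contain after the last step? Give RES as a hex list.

t0 = [0x99, 0xf7, 0xf9, 0x56, 0xd9, 0x94, 0x5e, 0xc4]
t1 = [0xc4, 0x5e, 0xf9, 0xd9, 0xd9, 0xf9, 0xf7, 0xc4]
t2 = [0xc4, 0x99, 0x5e, 0xf7, 0xf9, 0xf9, 0xd9, 0x56]
t3 = [0xc4, 0x99, 0x5e, 0xd9, 0xf9, 0xf9, 0xd9, 0xc4]

RES = [ 0xc4  0x99  0x5e  0xd9  0xf9  0xf9  0xd9  0xc4 ]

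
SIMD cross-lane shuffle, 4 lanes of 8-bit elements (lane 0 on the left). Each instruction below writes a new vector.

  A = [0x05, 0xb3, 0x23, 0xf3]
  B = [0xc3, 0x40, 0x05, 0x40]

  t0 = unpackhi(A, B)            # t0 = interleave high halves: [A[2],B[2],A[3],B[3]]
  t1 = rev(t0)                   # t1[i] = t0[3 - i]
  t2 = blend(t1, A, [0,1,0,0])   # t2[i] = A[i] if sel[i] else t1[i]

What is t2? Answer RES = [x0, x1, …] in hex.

RES = [0x40, 0xb3, 0x05, 0x23]

→ t0 |23|05|f3|40|
→ t1 |40|f3|05|23|
→ t2 |40|b3|05|23|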